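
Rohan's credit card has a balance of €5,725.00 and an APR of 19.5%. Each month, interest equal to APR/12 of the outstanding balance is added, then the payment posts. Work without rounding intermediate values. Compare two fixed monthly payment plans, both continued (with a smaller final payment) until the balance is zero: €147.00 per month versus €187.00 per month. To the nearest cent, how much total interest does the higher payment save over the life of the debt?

Monthly rate r = 19.5%/12 = 1.625% = 0.01625.
At €147.00/mo: n = ⌈−ln(1 − rB₀/P)/ln(1+r)⌉ = 63 payments (last €24.11); total interest = total paid − €5,725.00 = €3,413.11.
At €187.00/mo: 43 payments (last €129.47); total interest €2,258.47.
Interest saved = €3,413.11 − €2,258.47 = €1,154.64.

€1,154.64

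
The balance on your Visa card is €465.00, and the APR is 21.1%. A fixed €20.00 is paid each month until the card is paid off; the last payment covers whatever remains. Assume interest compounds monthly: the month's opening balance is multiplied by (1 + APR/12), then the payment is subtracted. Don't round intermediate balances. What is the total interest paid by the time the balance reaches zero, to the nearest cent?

Monthly rate r = 21.1%/12 = 1.75833% = 0.0175833.
Payoff takes n = ⌈−ln(1 − rB₀/P)/ln(1+r)⌉ = ⌈30.155⌉ = 31 payments; the last is €3.13.
Total paid = 30·€20.00 + €3.13 = €603.13.
Total interest = total paid − principal = €603.13 − €465.00 = €138.13.

€138.13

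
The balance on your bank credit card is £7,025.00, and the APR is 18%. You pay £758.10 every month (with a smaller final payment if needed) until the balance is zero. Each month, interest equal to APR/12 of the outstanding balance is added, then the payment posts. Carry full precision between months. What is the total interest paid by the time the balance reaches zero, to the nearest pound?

Monthly rate r = 18%/12 = 1.5% = 0.015.
Payoff takes n = ⌈−ln(1 − rB₀/P)/ln(1+r)⌉ = ⌈10.052⌉ = 11 payments; the last is £39.65.
Total paid = 10·£758.10 + £39.65 = £7,620.65.
Total interest = total paid − principal = £7,620.65 − £7,025.00 = £595.65.

£596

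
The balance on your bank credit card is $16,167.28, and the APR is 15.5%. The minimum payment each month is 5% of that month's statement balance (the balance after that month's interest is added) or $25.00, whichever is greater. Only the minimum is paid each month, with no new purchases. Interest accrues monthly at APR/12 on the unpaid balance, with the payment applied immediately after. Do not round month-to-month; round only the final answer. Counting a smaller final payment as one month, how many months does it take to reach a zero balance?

114 months

Monthly rate r = 15.5%/12 = 1.29167% = 0.0129167.
While 5% of the post-interest balance exceeds $25.00, each month B ← (B·(1+r))·(1 − 0.05), i.e. B shrinks by the factor (1+r)·0.95 = 0.96227.
This holds for months 1–91. Entering month 92 the balance is $488.31; 5% of the post-interest balance is now below $25.00, so the flat $25.00 minimum applies from here.
From month 92 a fixed $25.00 at rate r clears $488.31 in 23 more payments. Total: 91 + 23 = 114 months.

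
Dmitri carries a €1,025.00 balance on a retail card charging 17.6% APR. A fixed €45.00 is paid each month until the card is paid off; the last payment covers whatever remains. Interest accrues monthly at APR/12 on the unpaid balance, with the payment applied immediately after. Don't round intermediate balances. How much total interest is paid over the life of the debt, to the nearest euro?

Monthly rate r = 17.6%/12 = 1.46667% = 0.0146667.
Payoff takes n = ⌈−ln(1 − rB₀/P)/ln(1+r)⌉ = ⌈27.924⌉ = 28 payments; the last is €41.60.
Total paid = 27·€45.00 + €41.60 = €1,256.60.
Total interest = total paid − principal = €1,256.60 − €1,025.00 = €231.60.

€232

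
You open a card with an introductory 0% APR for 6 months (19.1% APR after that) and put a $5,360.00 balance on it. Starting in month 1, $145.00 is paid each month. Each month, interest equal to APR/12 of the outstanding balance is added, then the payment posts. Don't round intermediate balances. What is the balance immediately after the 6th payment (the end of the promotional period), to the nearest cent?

Promo months 1–6 at r₀ = 0%/12 = 0; months 7+ at r₁ = 19.1%/12 = 0.0159167.
After month 6 (no interest yet): B = $5,360.00 − 6·$145.00 = $4,490.00.

$4,490.00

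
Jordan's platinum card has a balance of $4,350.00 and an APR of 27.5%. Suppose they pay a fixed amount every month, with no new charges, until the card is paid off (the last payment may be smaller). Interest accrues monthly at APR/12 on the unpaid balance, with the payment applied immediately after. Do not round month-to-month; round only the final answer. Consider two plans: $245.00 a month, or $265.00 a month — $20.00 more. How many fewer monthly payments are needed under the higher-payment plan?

Monthly rate r = 27.5%/12 = 2.29167% = 0.0229167.
At $245.00/mo: n = ⌈−ln(1 − rB₀/P)/ln(1+r)⌉ = 24 payments (last $13.52); total interest = total paid − $4,350.00 = $1,298.52.
At $265.00/mo: 21 payments (last $219.51); total interest $1,169.51.
Payments saved = 24 − 21 = 3.

3 fewer payments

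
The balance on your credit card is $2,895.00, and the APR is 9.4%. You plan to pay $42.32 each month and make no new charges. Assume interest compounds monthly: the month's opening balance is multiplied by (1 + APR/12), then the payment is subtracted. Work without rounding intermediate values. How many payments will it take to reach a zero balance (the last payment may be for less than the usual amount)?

99 months

Monthly rate r = 9.4%/12 = 0.783333% = 0.00783333.
Recurrence: B ← B·(1+r) − $42.32.
Month 1: interest $22.68; balance after payment $2,875.36.
Month 2: interest $22.52; balance after payment $2,855.56.
Closed form: n = −ln(1 − rB₀/P)/ln(1+r) = −ln(0.46414)/ln(1.00783) ≈ 98.370, so the balance reaches zero during payment 99.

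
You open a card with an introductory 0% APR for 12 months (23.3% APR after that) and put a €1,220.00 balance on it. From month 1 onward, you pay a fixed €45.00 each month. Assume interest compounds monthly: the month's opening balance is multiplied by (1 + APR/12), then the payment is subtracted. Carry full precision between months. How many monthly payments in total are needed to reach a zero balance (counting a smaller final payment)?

31 payments

Promo months 1–12 at r₀ = 0%/12 = 0; months 13+ at r₁ = 23.3%/12 = 0.0194167.
After month 12 (no interest yet): B = €1,220.00 − 12·€45.00 = €680.00.
Then at r₁ with €45.00/mo: n₂ = −ln(1 − r₁·B/P)/ln(1+r₁) ≈ 18.06 → 19 more payments.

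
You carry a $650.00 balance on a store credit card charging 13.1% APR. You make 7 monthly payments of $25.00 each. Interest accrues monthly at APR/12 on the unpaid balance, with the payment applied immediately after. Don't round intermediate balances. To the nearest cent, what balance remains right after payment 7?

Monthly rate r = 13.1%/12 = 1.09167% = 0.0109167.
Each month: B ← B·(1+r) − $25.00.
Month 1: interest $7.10; balance after payment $632.10.
Month 2: interest $6.90; balance after payment $614.00.
Month 3: interest $6.70; balance after payment $595.70.
Month 4: interest $6.50; balance after payment $577.20.
Month 5: interest $6.30; balance after payment $558.50.
Month 6: interest $6.10; balance after payment $539.60.
Month 7: interest $5.89; balance after payment $520.49.

$520.49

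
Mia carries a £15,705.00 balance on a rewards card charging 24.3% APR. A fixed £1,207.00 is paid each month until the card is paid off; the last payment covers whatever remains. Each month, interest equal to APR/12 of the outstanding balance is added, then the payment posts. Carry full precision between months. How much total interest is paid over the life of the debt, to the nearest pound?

Monthly rate r = 24.3%/12 = 2.025% = 0.02025.
Payoff takes n = ⌈−ln(1 − rB₀/P)/ln(1+r)⌉ = ⌈15.255⌉ = 16 payments; the last is £309.96.
Total paid = 15·£1,207.00 + £309.96 = £18,414.96.
Total interest = total paid − principal = £18,414.96 − £15,705.00 = £2,709.96.

£2,710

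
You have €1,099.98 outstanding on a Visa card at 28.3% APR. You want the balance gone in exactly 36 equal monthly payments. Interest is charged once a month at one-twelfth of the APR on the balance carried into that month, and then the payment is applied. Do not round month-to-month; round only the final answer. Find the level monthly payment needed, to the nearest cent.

Monthly rate r = 28.3%/12 = 2.35833% = 0.0235833.
Level-payment amortization: P = B₀·r / (1 − (1+r)^(−n)) = 1099.98·0.0235833 / (1 − 1.02358^(−36)).
Denominator 1 − (1+r)^(−36) = 0.567919575.
P = 25.9412 / 0.567919575 ≈ 45.68.

€45.68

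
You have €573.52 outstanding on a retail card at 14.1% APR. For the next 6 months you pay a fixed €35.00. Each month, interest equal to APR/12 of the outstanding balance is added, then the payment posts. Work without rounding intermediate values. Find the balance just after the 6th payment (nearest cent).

€398.89

Monthly rate r = 14.1%/12 = 1.175% = 0.01175.
Each month: B ← B·(1+r) − €35.00.
Month 1: interest €6.74; balance after payment €545.26.
Month 2: interest €6.41; balance after payment €516.67.
Month 3: interest €6.07; balance after payment €487.74.
Month 4: interest €5.73; balance after payment €458.47.
Month 5: interest €5.39; balance after payment €428.85.
Month 6: interest €5.04; balance after payment €398.89.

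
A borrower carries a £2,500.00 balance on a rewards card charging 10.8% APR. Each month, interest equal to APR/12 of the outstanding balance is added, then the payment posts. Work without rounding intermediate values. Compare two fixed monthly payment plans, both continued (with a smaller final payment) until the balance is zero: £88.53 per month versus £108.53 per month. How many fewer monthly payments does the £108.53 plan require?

Monthly rate r = 10.8%/12 = 0.9% = 0.009.
At £88.53/mo: n = ⌈−ln(1 − rB₀/P)/ln(1+r)⌉ = 33 payments (last £64.51); total interest = total paid − £2,500.00 = £397.47.
At £108.53/mo: 26 payments (last £101.02); total interest £314.27.
Payments saved = 33 − 26 = 7.

7 fewer payments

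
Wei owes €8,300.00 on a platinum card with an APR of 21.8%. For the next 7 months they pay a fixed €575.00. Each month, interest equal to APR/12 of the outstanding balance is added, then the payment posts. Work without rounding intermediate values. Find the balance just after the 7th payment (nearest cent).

Monthly rate r = 21.8%/12 = 1.81667% = 0.0181667.
Each month: B ← B·(1+r) − €575.00.
Month 1: interest €150.78; balance after payment €7,875.78.
Month 2: interest €143.08; balance after payment €7,443.86.
Month 3: interest €135.23; balance after payment €7,004.09.
Month 4: interest €127.24; balance after payment €6,556.33.
Month 5: interest €119.11; balance after payment €6,100.44.
Month 6: interest €110.82; balance after payment €5,636.26.
Month 7: interest €102.39; balance after payment €5,163.65.

€5,163.65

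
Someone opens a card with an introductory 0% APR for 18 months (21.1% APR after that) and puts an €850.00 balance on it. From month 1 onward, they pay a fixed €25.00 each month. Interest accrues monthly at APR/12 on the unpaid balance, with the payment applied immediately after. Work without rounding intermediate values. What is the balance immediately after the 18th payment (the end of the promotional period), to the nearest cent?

Promo months 1–18 at r₀ = 0%/12 = 0; months 19+ at r₁ = 21.1%/12 = 0.0175833.
After month 18 (no interest yet): B = €850.00 − 18·€25.00 = €400.00.

€400.00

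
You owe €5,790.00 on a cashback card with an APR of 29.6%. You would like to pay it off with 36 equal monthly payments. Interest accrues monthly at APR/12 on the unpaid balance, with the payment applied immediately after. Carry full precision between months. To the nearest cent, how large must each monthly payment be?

€244.53

Monthly rate r = 29.6%/12 = 2.46667% = 0.0246667.
Level-payment amortization: P = B₀·r / (1 − (1+r)^(−n)) = 5790.00·0.0246667 / (1 − 1.02467^(−36)).
Denominator 1 − (1+r)^(−36) = 0.584064397.
P = 142.82 / 0.584064397 ≈ 244.53.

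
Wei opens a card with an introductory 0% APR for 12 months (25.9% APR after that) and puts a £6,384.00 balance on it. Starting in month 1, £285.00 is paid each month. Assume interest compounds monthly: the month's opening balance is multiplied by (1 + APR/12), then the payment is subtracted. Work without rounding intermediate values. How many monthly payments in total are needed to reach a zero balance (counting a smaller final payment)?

Promo months 1–12 at r₀ = 0%/12 = 0; months 13+ at r₁ = 25.9%/12 = 0.0215833.
After month 12 (no interest yet): B = £6,384.00 − 12·£285.00 = £2,964.00.
Then at r₁ with £285.00/mo: n₂ = −ln(1 − r₁·B/P)/ln(1+r₁) ≈ 11.90 → 12 more payments.

24 payments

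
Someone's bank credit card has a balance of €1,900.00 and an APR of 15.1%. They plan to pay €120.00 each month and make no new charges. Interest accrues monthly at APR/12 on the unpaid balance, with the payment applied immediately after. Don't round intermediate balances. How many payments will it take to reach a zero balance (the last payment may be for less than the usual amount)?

Monthly rate r = 15.1%/12 = 1.25833% = 0.0125833.
Recurrence: B ← B·(1+r) − €120.00.
Month 1: interest €23.91; balance after payment €1,803.91.
Month 2: interest €22.70; balance after payment €1,706.61.
Closed form: n = −ln(1 − rB₀/P)/ln(1+r) = −ln(0.80076)/ln(1.01258) ≈ 17.768, so the balance reaches zero during payment 18.

18 payments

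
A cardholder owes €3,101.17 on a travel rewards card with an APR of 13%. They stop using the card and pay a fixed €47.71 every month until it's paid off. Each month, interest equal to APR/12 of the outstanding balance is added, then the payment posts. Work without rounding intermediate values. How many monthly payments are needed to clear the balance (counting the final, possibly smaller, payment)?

114 payments

Monthly rate r = 13%/12 = 1.08333% = 0.0108333.
Recurrence: B ← B·(1+r) − €47.71.
Month 1: interest €33.60; balance after payment €3,087.06.
Month 2: interest €33.44; balance after payment €3,072.79.
Closed form: n = −ln(1 − rB₀/P)/ln(1+r) = −ln(0.29583)/ln(1.01083) ≈ 113.036, so the balance reaches zero during payment 114.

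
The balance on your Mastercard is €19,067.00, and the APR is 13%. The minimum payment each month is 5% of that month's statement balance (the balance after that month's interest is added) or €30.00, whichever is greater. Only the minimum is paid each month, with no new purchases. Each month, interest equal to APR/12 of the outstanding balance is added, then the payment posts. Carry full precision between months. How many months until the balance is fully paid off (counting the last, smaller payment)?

109 months

Monthly rate r = 13%/12 = 1.08333% = 0.0108333.
While 5% of the post-interest balance exceeds €30.00, each month B ← (B·(1+r))·(1 − 0.05), i.e. B shrinks by the factor (1+r)·0.95 = 0.96029.
This holds for months 1–86. Entering month 87 the balance is €584.73; 5% of the post-interest balance is now below €30.00, so the flat €30.00 minimum applies from here.
From month 87 a fixed €30.00 at rate r clears €584.73 in 23 more payments. Total: 86 + 23 = 109 months.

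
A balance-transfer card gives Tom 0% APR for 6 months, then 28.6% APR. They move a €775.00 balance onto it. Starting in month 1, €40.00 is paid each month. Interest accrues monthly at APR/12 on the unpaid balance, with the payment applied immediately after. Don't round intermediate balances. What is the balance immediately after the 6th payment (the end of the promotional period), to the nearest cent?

Promo months 1–6 at r₀ = 0%/12 = 0; months 7+ at r₁ = 28.6%/12 = 0.0238333.
After month 6 (no interest yet): B = €775.00 − 6·€40.00 = €535.00.

€535.00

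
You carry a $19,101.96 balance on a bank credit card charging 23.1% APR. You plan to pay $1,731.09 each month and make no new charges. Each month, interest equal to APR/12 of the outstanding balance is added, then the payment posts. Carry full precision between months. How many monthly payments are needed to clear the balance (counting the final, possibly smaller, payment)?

13 months

Monthly rate r = 23.1%/12 = 1.925% = 0.01925.
Recurrence: B ← B·(1+r) − $1,731.09.
Month 1: interest $367.71; balance after payment $17,738.58.
Month 2: interest $341.47; balance after payment $16,348.96.
Closed form: n = −ln(1 − rB₀/P)/ln(1+r) = −ln(0.78758)/ln(1.01925) ≈ 12.523, so the balance reaches zero during payment 13.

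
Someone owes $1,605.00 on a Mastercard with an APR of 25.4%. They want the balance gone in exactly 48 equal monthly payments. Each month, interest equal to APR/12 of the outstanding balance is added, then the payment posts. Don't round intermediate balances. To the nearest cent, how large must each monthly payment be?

$53.58

Monthly rate r = 25.4%/12 = 2.11667% = 0.0211667.
Level-payment amortization: P = B₀·r / (1 − (1+r)^(−n)) = 1605.00·0.0211667 / (1 − 1.02117^(−48)).
Denominator 1 − (1+r)^(−48) = 0.634100545.
P = 33.9725 / 0.634100545 ≈ 53.58.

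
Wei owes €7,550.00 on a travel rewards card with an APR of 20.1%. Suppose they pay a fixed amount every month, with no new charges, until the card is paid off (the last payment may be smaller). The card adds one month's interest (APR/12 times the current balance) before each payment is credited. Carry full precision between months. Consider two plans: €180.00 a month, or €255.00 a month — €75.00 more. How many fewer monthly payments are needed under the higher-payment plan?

31 fewer payments

Monthly rate r = 20.1%/12 = 1.675% = 0.01675.
At €180.00/mo: n = ⌈−ln(1 − rB₀/P)/ln(1+r)⌉ = 73 payments (last €179.49); total interest = total paid − €7,550.00 = €5,589.49.
At €255.00/mo: 42 payments (last €61.50); total interest €2,966.50.
Payments saved = 73 − 42 = 31.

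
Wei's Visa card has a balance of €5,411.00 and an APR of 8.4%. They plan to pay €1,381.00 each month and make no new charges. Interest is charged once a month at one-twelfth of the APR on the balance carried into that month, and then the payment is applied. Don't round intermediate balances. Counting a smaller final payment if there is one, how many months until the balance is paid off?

Monthly rate r = 8.4%/12 = 0.7% = 0.007.
Recurrence: B ← B·(1+r) − €1,381.00.
Month 1: interest €37.88; balance after payment €4,067.88.
Month 2: interest €28.48; balance after payment €2,715.35.
Month 3: interest €19.01; balance after payment €1,353.36.
Month 4: interest €9.47; balance after payment €0.00.

4 payments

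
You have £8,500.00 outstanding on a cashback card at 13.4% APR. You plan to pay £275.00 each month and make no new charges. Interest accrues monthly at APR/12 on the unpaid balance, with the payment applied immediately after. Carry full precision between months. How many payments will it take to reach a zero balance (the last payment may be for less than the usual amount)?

39 payments

Monthly rate r = 13.4%/12 = 1.11667% = 0.0111667.
Recurrence: B ← B·(1+r) − £275.00.
Month 1: interest £94.92; balance after payment £8,319.92.
Month 2: interest £92.91; balance after payment £8,137.82.
Closed form: n = −ln(1 − rB₀/P)/ln(1+r) = −ln(0.65485)/ln(1.01117) ≈ 38.123, so the balance reaches zero during payment 39.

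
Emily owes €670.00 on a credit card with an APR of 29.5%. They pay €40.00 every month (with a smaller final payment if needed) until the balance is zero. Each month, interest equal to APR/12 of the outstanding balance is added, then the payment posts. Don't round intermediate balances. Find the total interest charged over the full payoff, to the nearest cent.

Monthly rate r = 29.5%/12 = 2.45833% = 0.0245833.
Payoff takes n = ⌈−ln(1 − rB₀/P)/ln(1+r)⌉ = ⌈21.850⌉ = 22 payments; the last is €34.04.
Total paid = 21·€40.00 + €34.04 = €874.04.
Total interest = total paid − principal = €874.04 − €670.00 = €204.04.

€204.04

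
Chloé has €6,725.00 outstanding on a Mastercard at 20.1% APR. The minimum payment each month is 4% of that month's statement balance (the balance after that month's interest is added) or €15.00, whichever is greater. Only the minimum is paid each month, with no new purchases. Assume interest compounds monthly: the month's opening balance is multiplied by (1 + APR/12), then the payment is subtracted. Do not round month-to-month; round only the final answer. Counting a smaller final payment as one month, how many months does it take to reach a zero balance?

152 months

Monthly rate r = 20.1%/12 = 1.675% = 0.01675.
While 4% of the post-interest balance exceeds €15.00, each month B ← (B·(1+r))·(1 − 0.04), i.e. B shrinks by the factor (1+r)·0.96 = 0.97608.
This holds for months 1–120. Entering month 121 the balance is €368.08; 4% of the post-interest balance is now below €15.00, so the flat €15.00 minimum applies from here.
From month 121 a fixed €15.00 at rate r clears €368.08 in 32 more payments. Total: 120 + 32 = 152 months.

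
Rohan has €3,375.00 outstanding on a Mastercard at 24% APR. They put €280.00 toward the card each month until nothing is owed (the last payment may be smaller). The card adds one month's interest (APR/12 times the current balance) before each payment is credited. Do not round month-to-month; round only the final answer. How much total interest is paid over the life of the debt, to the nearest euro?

Monthly rate r = 24%/12 = 2% = 0.02.
Payoff takes n = ⌈−ln(1 − rB₀/P)/ln(1+r)⌉ = ⌈13.930⌉ = 14 payments; the last is €260.54.
Total paid = 13·€280.00 + €260.54 = €3,900.54.
Total interest = total paid − principal = €3,900.54 − €3,375.00 = €525.54.

€526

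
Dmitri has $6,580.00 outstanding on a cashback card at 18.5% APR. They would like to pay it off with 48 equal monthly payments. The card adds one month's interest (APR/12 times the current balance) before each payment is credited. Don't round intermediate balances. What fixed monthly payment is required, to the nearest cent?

$195.01

Monthly rate r = 18.5%/12 = 1.54167% = 0.0154167.
Level-payment amortization: P = B₀·r / (1 − (1+r)^(−n)) = 6580.00·0.0154167 / (1 − 1.01542^(−48)).
Denominator 1 − (1+r)^(−48) = 0.52018458.
P = 101.442 / 0.52018458 ≈ 195.01.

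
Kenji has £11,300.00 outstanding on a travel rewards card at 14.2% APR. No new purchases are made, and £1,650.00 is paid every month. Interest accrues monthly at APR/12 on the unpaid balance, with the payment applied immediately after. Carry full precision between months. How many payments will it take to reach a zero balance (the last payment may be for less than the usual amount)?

8 payments

Monthly rate r = 14.2%/12 = 1.18333% = 0.0118333.
Recurrence: B ← B·(1+r) − £1,650.00.
Month 1: interest £133.72; balance after payment £9,783.72.
Month 2: interest £115.77; balance after payment £8,249.49.
Closed form: n = −ln(1 − rB₀/P)/ln(1+r) = −ln(0.91896)/ln(1.01183) ≈ 7.184, so the balance reaches zero during payment 8.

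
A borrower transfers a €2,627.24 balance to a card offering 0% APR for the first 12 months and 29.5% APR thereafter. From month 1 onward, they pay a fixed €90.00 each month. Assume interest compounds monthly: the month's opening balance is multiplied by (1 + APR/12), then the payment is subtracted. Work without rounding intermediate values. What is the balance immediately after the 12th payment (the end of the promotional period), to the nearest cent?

€1,547.24

Promo months 1–12 at r₀ = 0%/12 = 0; months 13+ at r₁ = 29.5%/12 = 0.0245833.
After month 12 (no interest yet): B = €2,627.24 − 12·€90.00 = €1,547.24.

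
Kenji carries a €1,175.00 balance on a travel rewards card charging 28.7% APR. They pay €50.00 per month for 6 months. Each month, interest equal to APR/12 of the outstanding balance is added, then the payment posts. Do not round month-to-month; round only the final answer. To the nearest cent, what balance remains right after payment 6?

€1,035.50

Monthly rate r = 28.7%/12 = 2.39167% = 0.0239167.
Each month: B ← B·(1+r) − €50.00.
Month 1: interest €28.10; balance after payment €1,153.10.
Month 2: interest €27.58; balance after payment €1,130.68.
Month 3: interest €27.04; balance after payment €1,107.72.
Month 4: interest €26.49; balance after payment €1,084.22.
Month 5: interest €25.93; balance after payment €1,060.15.
Month 6: interest €25.36; balance after payment €1,035.50.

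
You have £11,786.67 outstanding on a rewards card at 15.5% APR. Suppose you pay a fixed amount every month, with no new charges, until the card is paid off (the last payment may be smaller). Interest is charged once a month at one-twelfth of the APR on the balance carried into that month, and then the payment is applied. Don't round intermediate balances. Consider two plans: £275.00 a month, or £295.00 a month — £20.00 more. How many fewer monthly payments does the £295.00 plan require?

Monthly rate r = 15.5%/12 = 1.29167% = 0.0129167.
At £275.00/mo: n = ⌈−ln(1 − rB₀/P)/ln(1+r)⌉ = 63 payments (last £233.17); total interest = total paid − £11,786.67 = £5,496.50.
At £295.00/mo: 57 payments (last £164.59); total interest £4,897.92.
Payments saved = 63 − 57 = 6.

6 fewer payments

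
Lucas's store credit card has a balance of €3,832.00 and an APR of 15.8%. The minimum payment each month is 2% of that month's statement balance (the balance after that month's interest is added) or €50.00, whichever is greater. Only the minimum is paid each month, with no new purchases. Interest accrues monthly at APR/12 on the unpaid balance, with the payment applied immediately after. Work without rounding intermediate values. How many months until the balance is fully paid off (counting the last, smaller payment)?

Monthly rate r = 15.8%/12 = 1.31667% = 0.0131667.
While 2% of the post-interest balance exceeds €50.00, each month B ← (B·(1+r))·(1 − 0.02), i.e. B shrinks by the factor (1+r)·0.98 = 0.9929.
This holds for months 1–62. Entering month 63 the balance is €2,464.10; 2% of the post-interest balance is now below €50.00, so the flat €50.00 minimum applies from here.
From month 63 a fixed €50.00 at rate r clears €2,464.10 in 81 more payments. Total: 62 + 81 = 143 months.

143 months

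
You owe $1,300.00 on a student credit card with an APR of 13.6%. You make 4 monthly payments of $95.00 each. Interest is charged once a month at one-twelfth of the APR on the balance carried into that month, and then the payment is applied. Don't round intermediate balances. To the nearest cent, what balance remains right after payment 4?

Monthly rate r = 13.6%/12 = 1.13333% = 0.0113333.
Each month: B ← B·(1+r) − $95.00.
Month 1: interest $14.73; balance after payment $1,219.73.
Month 2: interest $13.82; balance after payment $1,138.56.
Month 3: interest $12.90; balance after payment $1,056.46.
Month 4: interest $11.97; balance after payment $973.43.

$973.43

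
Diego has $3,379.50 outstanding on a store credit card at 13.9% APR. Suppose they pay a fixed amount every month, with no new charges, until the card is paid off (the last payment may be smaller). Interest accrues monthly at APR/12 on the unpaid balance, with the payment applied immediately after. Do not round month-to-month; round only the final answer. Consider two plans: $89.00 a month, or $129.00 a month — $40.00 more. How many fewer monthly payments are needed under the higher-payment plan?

19 fewer payments

Monthly rate r = 13.9%/12 = 1.15833% = 0.0115833.
At $89.00/mo: n = ⌈−ln(1 − rB₀/P)/ln(1+r)⌉ = 51 payments (last $28.68); total interest = total paid − $3,379.50 = $1,099.18.
At $129.00/mo: 32 payments (last $51.76); total interest $671.26.
Payments saved = 51 − 32 = 19.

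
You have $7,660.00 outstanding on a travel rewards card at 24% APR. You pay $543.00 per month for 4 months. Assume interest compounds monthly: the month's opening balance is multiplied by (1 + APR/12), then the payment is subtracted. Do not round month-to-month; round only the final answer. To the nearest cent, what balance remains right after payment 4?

Monthly rate r = 24%/12 = 2% = 0.02.
Each month: B ← B·(1+r) − $543.00.
Month 1: interest $153.20; balance after payment $7,270.20.
Month 2: interest $145.40; balance after payment $6,872.60.
Month 3: interest $137.45; balance after payment $6,467.06.
Month 4: interest $129.34; balance after payment $6,053.40.

$6,053.40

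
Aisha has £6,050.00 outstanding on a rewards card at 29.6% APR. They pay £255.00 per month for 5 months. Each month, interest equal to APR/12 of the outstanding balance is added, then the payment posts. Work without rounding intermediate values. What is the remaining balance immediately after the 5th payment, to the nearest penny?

£5,494.43

Monthly rate r = 29.6%/12 = 2.46667% = 0.0246667.
Each month: B ← B·(1+r) − £255.00.
Month 1: interest £149.23; balance after payment £5,944.23.
Month 2: interest £146.62; balance after payment £5,835.86.
Month 3: interest £143.95; balance after payment £5,724.81.
Month 4: interest £141.21; balance after payment £5,611.02.
Month 5: interest £138.41; balance after payment £5,494.43.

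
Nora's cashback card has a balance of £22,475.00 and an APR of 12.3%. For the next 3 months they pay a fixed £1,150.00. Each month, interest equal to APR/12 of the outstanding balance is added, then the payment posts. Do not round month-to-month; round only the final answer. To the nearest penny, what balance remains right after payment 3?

Monthly rate r = 12.3%/12 = 1.025% = 0.01025.
Each month: B ← B·(1+r) − £1,150.00.
Month 1: interest £230.37; balance after payment £21,555.37.
Month 2: interest £220.94; balance after payment £20,626.31.
Month 3: interest £211.42; balance after payment £19,687.73.

£19,687.73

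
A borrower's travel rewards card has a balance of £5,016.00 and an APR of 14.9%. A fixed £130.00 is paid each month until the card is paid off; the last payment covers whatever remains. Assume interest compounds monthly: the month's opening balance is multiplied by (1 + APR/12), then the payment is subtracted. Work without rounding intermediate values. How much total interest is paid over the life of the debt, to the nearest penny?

Monthly rate r = 14.9%/12 = 1.24167% = 0.0124167.
Payoff takes n = ⌈−ln(1 − rB₀/P)/ln(1+r)⌉ = ⌈52.850⌉ = 53 payments; the last is £110.63.
Total paid = 52·£130.00 + £110.63 = £6,870.63.
Total interest = total paid − principal = £6,870.63 − £5,016.00 = £1,854.63.

£1,854.63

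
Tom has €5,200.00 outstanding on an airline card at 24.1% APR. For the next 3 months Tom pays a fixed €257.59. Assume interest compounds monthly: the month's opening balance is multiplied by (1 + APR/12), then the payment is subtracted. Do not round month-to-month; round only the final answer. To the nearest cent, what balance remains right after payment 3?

Monthly rate r = 24.1%/12 = 2.00833% = 0.0200833.
Each month: B ← B·(1+r) − €257.59.
Month 1: interest €104.43; balance after payment €5,046.84.
Month 2: interest €101.36; balance after payment €4,890.61.
Month 3: interest €98.22; balance after payment €4,731.24.

€4,731.24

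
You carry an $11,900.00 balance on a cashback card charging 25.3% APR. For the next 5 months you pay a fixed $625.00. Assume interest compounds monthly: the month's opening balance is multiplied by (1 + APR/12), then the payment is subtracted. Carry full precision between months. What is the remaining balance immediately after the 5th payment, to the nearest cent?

Monthly rate r = 25.3%/12 = 2.10833% = 0.0210833.
Each month: B ← B·(1+r) − $625.00.
Month 1: interest $250.89; balance after payment $11,525.89.
Month 2: interest $243.00; balance after payment $11,143.90.
Month 3: interest $234.95; balance after payment $10,753.85.
Month 4: interest $226.73; balance after payment $10,355.57.
Month 5: interest $218.33; balance after payment $9,948.90.

$9,948.90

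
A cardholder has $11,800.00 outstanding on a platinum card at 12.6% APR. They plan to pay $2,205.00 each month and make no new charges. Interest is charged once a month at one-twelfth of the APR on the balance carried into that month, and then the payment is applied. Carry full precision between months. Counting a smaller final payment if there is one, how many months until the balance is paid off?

6 months

Monthly rate r = 12.6%/12 = 1.05% = 0.0105.
Recurrence: B ← B·(1+r) − $2,205.00.
Month 1: interest $123.90; balance after payment $9,718.90.
Month 2: interest $102.05; balance after payment $7,615.95.
Month 3: interest $79.97; balance after payment $5,490.92.
Month 4: interest $57.65; balance after payment $3,343.57.
Month 5: interest $35.11; balance after payment $1,173.68.
Month 6: interest $12.32; balance after payment $0.00.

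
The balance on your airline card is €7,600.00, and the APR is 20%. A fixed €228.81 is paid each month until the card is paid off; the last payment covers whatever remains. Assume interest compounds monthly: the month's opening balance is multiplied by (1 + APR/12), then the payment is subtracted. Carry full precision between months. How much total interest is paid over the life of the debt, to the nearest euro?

€3,565

Monthly rate r = 20%/12 = 1.66667% = 0.0166667.
Payoff takes n = ⌈−ln(1 − rB₀/P)/ln(1+r)⌉ = ⌈48.793⌉ = 49 payments; the last is €181.77.
Total paid = 48·€228.81 + €181.77 = €11,164.65.
Total interest = total paid − principal = €11,164.65 − €7,600.00 = €3,564.65.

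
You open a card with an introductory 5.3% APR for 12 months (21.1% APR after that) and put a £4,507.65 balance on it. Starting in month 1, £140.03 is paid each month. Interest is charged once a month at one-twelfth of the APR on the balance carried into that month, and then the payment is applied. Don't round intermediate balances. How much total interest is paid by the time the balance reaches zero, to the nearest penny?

£1,020.56

Promo months 1–12 at r₀ = 5.3%/12 = 0.00441667; months 13+ at r₁ = 21.1%/12 = 0.0175833.
After month 12: iterate B ← B·(1+r₀) − £140.03 for 12 months → £3,030.66.
Then at r₁ with £140.03/mo: n₂ = −ln(1 − r₁·B/P)/ln(1+r₁) ≈ 27.48 → 28 more payments.
Total paid = 39·£140.03 + £67.04 = £5,528.21; interest = £5,528.21 − £4,507.65 = £1,020.56.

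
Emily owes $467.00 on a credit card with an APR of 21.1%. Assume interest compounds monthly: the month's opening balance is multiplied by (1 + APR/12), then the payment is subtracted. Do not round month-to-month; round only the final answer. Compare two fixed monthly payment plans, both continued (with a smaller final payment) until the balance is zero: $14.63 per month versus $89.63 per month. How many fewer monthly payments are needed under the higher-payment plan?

Monthly rate r = 21.1%/12 = 1.75833% = 0.0175833.
At $14.63/mo: n = ⌈−ln(1 − rB₀/P)/ln(1+r)⌉ = 48 payments (last $3.92); total interest = total paid − $467.00 = $224.53.
At $89.63/mo: 6 payments (last $46.13); total interest $27.28.
Payments saved = 48 − 6 = 42.

42 fewer payments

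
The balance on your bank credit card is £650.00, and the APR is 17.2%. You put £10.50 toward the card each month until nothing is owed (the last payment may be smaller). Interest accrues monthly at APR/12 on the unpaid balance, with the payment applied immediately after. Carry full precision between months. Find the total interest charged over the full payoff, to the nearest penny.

£960.66

Monthly rate r = 17.2%/12 = 1.43333% = 0.0143333.
Payoff takes n = ⌈−ln(1 − rB₀/P)/ln(1+r)⌉ = ⌈153.394⌉ = 154 payments; the last is £4.16.
Total paid = 153·£10.50 + £4.16 = £1,610.66.
Total interest = total paid − principal = £1,610.66 − £650.00 = £960.66.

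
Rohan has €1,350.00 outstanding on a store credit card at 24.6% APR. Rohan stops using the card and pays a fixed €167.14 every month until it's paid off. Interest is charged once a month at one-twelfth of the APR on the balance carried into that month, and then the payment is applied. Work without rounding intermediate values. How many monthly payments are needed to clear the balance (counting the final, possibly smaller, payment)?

Monthly rate r = 24.6%/12 = 2.05% = 0.0205.
Recurrence: B ← B·(1+r) − €167.14.
Month 1: interest €27.68; balance after payment €1,210.53.
Month 2: interest €24.82; balance after payment €1,068.21.
Closed form: n = −ln(1 − rB₀/P)/ln(1+r) = −ln(0.83442)/ln(1.0205) ≈ 8.920, so the balance reaches zero during payment 9.

9 months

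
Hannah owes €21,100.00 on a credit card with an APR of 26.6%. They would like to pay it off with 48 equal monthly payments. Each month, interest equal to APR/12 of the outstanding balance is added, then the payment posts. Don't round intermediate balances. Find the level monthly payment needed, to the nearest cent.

€718.58

Monthly rate r = 26.6%/12 = 2.21667% = 0.0221667.
Level-payment amortization: P = B₀·r / (1 − (1+r)^(−n)) = 21100.00·0.0221667 / (1 − 1.02217^(−48)).
Denominator 1 − (1+r)^(−48) = 0.650893678.
P = 467.717 / 0.650893678 ≈ 718.58.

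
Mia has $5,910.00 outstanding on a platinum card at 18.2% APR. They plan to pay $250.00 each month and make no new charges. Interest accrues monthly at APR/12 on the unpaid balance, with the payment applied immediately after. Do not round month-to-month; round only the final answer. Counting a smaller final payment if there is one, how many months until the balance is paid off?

30 months

Monthly rate r = 18.2%/12 = 1.51667% = 0.0151667.
Recurrence: B ← B·(1+r) − $250.00.
Month 1: interest $89.64; balance after payment $5,749.64.
Month 2: interest $87.20; balance after payment $5,586.84.
Closed form: n = −ln(1 − rB₀/P)/ln(1+r) = −ln(0.64146)/ln(1.01517) ≈ 29.497, so the balance reaches zero during payment 30.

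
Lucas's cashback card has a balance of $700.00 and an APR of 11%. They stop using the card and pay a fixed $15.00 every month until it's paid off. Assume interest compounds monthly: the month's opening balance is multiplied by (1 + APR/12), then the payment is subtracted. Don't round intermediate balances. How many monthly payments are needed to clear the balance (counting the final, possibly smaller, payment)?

62 payments

Monthly rate r = 11%/12 = 0.916667% = 0.00916667.
Recurrence: B ← B·(1+r) − $15.00.
Month 1: interest $6.42; balance after payment $691.42.
Month 2: interest $6.34; balance after payment $682.75.
Closed form: n = −ln(1 − rB₀/P)/ln(1+r) = −ln(0.57222)/ln(1.00917) ≈ 61.176, so the balance reaches zero during payment 62.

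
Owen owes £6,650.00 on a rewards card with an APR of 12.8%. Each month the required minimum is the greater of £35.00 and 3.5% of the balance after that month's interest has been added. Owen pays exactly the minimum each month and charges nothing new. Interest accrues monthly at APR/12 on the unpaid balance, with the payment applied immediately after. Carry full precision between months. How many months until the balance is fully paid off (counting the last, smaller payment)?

Monthly rate r = 12.8%/12 = 1.06667% = 0.0106667.
While 3.5% of the post-interest balance exceeds £35.00, each month B ← (B·(1+r))·(1 − 0.035), i.e. B shrinks by the factor (1+r)·0.965 = 0.97529.
This holds for months 1–77. Entering month 78 the balance is £968.80; 3.5% of the post-interest balance is now below £35.00, so the flat £35.00 minimum applies from here.
From month 78 a fixed £35.00 at rate r clears £968.80 in 33 more payments. Total: 77 + 33 = 110 months.

110 months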